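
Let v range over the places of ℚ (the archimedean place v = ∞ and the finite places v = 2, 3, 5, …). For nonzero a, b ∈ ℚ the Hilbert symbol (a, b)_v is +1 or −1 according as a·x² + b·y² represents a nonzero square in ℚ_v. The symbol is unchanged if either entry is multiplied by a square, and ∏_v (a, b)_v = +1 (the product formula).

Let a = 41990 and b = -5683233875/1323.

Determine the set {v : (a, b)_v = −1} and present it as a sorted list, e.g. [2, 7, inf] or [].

[2, 3, 13, 23]

Mod squares: a ≡ 41990, b ≡ -5865. Check v ∈ {∞, 2, 3, 5, 7, 11, 13, 17, 19, 23, 31}.
v=5: a=5^1·(≡3), b=5^3·(≡3) mod 5; (3|5)=-1, (3|5)=-1; (−1)^{1·3·2}·(-1)^3·(-1)^1 = +1.
v=11: a=11^0·(≡3), b=11^2·(≡1) mod 11; (3|11)=+1, (1|11)=+1; (−1)^{0·2·5}·(+1)^2·(+1)^0 = +1.
v=3: a=3^0·(≡2), b=3^-3·(≡1) mod 3; (2|3)=-1, (1|3)=+1; (−1)^{0·-3·1}·(-1)^-3·(+1)^0 = -1.
v=31: a=31^0·(≡16), b=31^2·(≡16) mod 31; (16|31)=+1, (16|31)=+1; (−1)^{0·2·15}·(+1)^2·(+1)^0 = +1.
v=19: a=19^1·(≡6), b=19^0·(≡1) mod 19; (6|19)=+1, (1|19)=+1; (−1)^{1·0·9}·(+1)^0·(+1)^1 = +1.
v=23: a=23^0·(≡15), b=23^1·(≡11) mod 23; (15|23)=-1, (11|23)=-1; (−1)^{0·1·11}·(-1)^1·(-1)^0 = -1.
v=∞: 41990 > 0 and -5865 < 0  ⇒  (a,b)_∞ = +1.
v=2: v_2(a)=1, v_2(b)=0; units ≡ 3, 7 (mod 8); ε·ε+αω+βω = 1·1+1·0+0·1 ≡ 1  ⇒  (a,b)_2 = -1.
v=17: a=17^1·(≡5), b=17^1·(≡12) mod 17; (5|17)=-1, (12|17)=-1; (−1)^{1·1·8}·(-1)^1·(-1)^1 = +1.
v=7: a=7^0·(≡4), b=7^-2·(≡4) mod 7; (4|7)=+1, (4|7)=+1; (−1)^{0·-2·3}·(+1)^-2·(+1)^0 = +1.
v=13: a=13^1·(≡6), b=13^0·(≡11) mod 13; (6|13)=-1, (11|13)=-1; (−1)^{1·0·6}·(-1)^0·(-1)^1 = -1.
(41990, -5865 / ℚ) ramifies at {2, 3, 13, 23}: a division algebra.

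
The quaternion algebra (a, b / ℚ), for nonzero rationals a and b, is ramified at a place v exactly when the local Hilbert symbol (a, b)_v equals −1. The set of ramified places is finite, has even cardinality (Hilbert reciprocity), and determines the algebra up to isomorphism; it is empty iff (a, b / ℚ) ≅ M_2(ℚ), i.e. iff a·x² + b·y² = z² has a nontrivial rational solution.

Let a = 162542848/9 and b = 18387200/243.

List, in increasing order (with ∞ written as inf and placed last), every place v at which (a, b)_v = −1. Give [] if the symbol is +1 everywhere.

Mod squares: a ≡ 13, b ≡ 51. Check v ∈ {∞, 2, 3, 5, 13, 17}.
v=3: a=3^-2·(≡1), b=3^-5·(≡2) mod 3; (1|3)=+1, (2|3)=-1; (−1)^{-2·-5·1}·(+1)^-5·(-1)^-2 = +1.
v=∞: 13 > 0 and 51 > 0  ⇒  (a,b)_∞ = +1.
v=2: v_2(a)=8, v_2(b)=8; units ≡ 5, 3 (mod 8); ε·ε+αω+βω = 0·1+8·1+8·1 ≡ 0  ⇒  (a,b)_2 = +1.
v=17: a=17^2·(≡8), b=17^1·(≡12) mod 17; (8|17)=+1, (12|17)=-1; (−1)^{2·1·8}·(+1)^1·(-1)^2 = +1.
v=5: a=5^0·(≡2), b=5^2·(≡1) mod 5; (2|5)=-1, (1|5)=+1; (−1)^{0·2·2}·(-1)^2·(+1)^0 = +1.
v=13: a=13^3·(≡3), b=13^2·(≡9) mod 13; (3|13)=+1, (9|13)=+1; (−1)^{3·2·6}·(+1)^2·(+1)^3 = +1.
Ram(a, b) = ∅: the form 13·x² + 51·y² − z² is isotropic over every ℚ_v, so by Hasse–Minkowski it is isotropic over ℚ.

[]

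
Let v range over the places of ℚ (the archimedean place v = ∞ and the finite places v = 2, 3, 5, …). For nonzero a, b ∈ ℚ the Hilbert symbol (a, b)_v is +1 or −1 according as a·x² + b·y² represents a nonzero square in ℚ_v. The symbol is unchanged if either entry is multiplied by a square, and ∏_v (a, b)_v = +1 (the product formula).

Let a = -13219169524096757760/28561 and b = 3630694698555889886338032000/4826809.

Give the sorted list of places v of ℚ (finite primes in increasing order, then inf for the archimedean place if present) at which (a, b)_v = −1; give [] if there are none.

[3, 5, 11, 17]

Mod squares: a ≡ -150535, b ≡ 140070. Check v ∈ {∞, 2, 3, 5, 7, 11, 13, 17, 23, 29}.
v=∞: -150535 < 0 and 140070 > 0  ⇒  (a,b)_∞ = +1.
v=3: a=3^6·(≡2), b=3^9·(≡1) mod 3; (2|3)=-1, (1|3)=+1; (−1)^{6·9·1}·(-1)^9·(+1)^6 = -1.
v=29: a=29^2·(≡24), b=29^3·(≡5) mod 29; (24|29)=+1, (5|29)=+1; (−1)^{2·3·14}·(+1)^3·(+1)^2 = +1.
v=13: a=13^-4·(≡7), b=13^-6·(≡8) mod 13; (7|13)=-1, (8|13)=-1; (−1)^{-4·-6·6}·(-1)^-6·(-1)^-4 = +1.
v=11: a=11^3·(≡8), b=11^4·(≡7) mod 11; (8|11)=-1, (7|11)=-1; (−1)^{3·4·5}·(-1)^4·(-1)^3 = -1.
v=7: a=7^1·(≡3), b=7^5·(≡1) mod 7; (3|7)=-1, (1|7)=+1; (−1)^{1·5·3}·(-1)^5·(+1)^1 = +1.
v=17: a=17^3·(≡13), b=17^4·(≡7) mod 17; (13|17)=+1, (7|17)=-1; (−1)^{3·4·8}·(+1)^4·(-1)^3 = -1.
v=23: a=23^1·(≡10), b=23^1·(≡4) mod 23; (10|23)=-1, (4|23)=+1; (−1)^{1·1·11}·(-1)^1·(+1)^1 = +1.
v=5: a=5^1·(≡3), b=5^3·(≡4) mod 5; (3|5)=-1, (4|5)=+1; (−1)^{1·3·2}·(-1)^3·(+1)^1 = -1.
v=2: v_2(a)=12, v_2(b)=7; units ≡ 1, 3 (mod 8); ε·ε+αω+βω = 0·1+12·1+7·0 ≡ 0  ⇒  (a,b)_2 = +1.
(-150535, 140070 / ℚ) ramifies at {3, 5, 11, 17}: a division algebra.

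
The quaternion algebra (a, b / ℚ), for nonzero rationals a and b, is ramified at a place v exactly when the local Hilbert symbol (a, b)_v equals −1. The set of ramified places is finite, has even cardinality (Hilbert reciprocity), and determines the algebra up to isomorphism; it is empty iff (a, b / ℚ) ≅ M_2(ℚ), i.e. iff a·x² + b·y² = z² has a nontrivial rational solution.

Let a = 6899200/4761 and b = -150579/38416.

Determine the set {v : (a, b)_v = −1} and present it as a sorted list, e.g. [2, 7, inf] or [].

(a, b) ≡ (22, -11) mod (ℚ^×)²; places V = {2, 3, 5, 7, 11, 13, 23, ∞}.
(a,b)_3: α=-2, u≡1; β=4, v≡1 (mod 3); (1|3)=+1, (1|3)=+1; sign (−1)^0·+1^4·+1^-2 = +1.
(a,b)_5: α=2, u≡3; β=0, v≡1 (mod 5); (3|5)=-1, (1|5)=+1; sign (−1)^0·-1^0·+1^2 = +1.
(a,b)_7: α=2, u≡2; β=-4, v≡6 (mod 7); (2|7)=+1, (6|7)=-1; sign (−1)^0·+1^-4·-1^2 = +1.
(a,b)_∞: sgn(22)=+, sgn(-11)=−, so +1.
(a,b)_2: α=9, β=-4; u≡3, v≡5 (mod 8); ε(u)ε(v)=1·0, αω(v)=9·1, βω(u)=-4·1; sum ≡ 1  ⇒  -1.
(a,b)_23: α=-2, u≡21; β=0, v≡8 (mod 23); (21|23)=-1, (8|23)=+1; sign (−1)^0·-1^0·+1^-2 = +1.
(a,b)_11: α=1, u≡10; β=1, v≡7 (mod 11); (10|11)=-1, (7|11)=-1; sign (−1)^1·-1^1·-1^1 = -1.
(a,b)_13: α=0, u≡3; β=2, v≡6 (mod 13); (3|13)=+1, (6|13)=-1; sign (−1)^0·+1^2·-1^0 = +1.
(22, -11 / ℚ) ramifies at {2, 11}: a division algebra.

[2, 11]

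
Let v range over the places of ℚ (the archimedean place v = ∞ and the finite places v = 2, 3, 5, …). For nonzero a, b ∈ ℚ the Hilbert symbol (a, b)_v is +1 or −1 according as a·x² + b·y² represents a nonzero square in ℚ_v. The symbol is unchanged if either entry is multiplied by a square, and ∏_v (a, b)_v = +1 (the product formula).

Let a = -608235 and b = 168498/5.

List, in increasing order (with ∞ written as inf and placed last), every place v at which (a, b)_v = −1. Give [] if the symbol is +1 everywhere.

Mod squares: a ≡ -608235, b ≡ 93610. Check v ∈ {∞, 2, 3, 5, 11, 23, 37, 41, 43}.
v=43: a=43^1·(≡2), b=43^0·(≡22) mod 43; (2|43)=-1, (22|43)=-1; (−1)^{1·0·21}·(-1)^0·(-1)^1 = -1.
v=11: a=11^0·(≡10), b=11^1·(≡10) mod 11; (10|11)=-1, (10|11)=-1; (−1)^{0·1·5}·(-1)^1·(-1)^0 = -1.
v=37: a=37^0·(≡8), b=37^1·(≡8) mod 37; (8|37)=-1, (8|37)=-1; (−1)^{0·1·18}·(-1)^1·(-1)^0 = -1.
v=41: a=41^1·(≡7), b=41^0·(≡14) mod 41; (7|41)=-1, (14|41)=-1; (−1)^{1·0·20}·(-1)^0·(-1)^1 = -1.
v=2: v_2(a)=0, v_2(b)=1; units ≡ 5, 5 (mod 8); ε·ε+αω+βω = 0·0+0·1+1·1 ≡ 1  ⇒  (a,b)_2 = -1.
v=3: a=3^1·(≡1), b=3^2·(≡1) mod 3; (1|3)=+1, (1|3)=+1; (−1)^{1·2·1}·(+1)^2·(+1)^1 = +1.
v=∞: -608235 < 0 and 93610 > 0  ⇒  (a,b)_∞ = +1.
v=23: a=23^1·(≡5), b=23^1·(≡7) mod 23; (5|23)=-1, (7|23)=-1; (−1)^{1·1·11}·(-1)^1·(-1)^1 = -1.
v=5: a=5^1·(≡3), b=5^-1·(≡3) mod 5; (3|5)=-1, (3|5)=-1; (−1)^{1·-1·2}·(-1)^-1·(-1)^1 = +1.
Ram(-608235, 93610) = {2, 11, 23, 37, 41, 43}; no ℚ_2-point on the conic.

[2, 11, 23, 37, 41, 43]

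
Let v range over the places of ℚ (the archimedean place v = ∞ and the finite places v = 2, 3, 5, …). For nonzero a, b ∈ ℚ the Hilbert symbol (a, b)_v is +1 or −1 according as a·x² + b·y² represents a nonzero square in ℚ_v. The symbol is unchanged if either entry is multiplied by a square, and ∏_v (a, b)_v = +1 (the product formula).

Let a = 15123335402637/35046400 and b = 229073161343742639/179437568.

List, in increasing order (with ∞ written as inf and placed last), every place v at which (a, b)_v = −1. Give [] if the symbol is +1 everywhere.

Mod squares: a ≡ 357, b ≡ 462. Check v ∈ {∞, 2, 3, 5, 7, 11, 17, 37}.
v=2: v_2(a)=-10, v_2(b)=-17; units ≡ 5, 7 (mod 8); ε·ε+αω+βω = 0·1+-10·0+-17·1 ≡ 1  ⇒  (a,b)_2 = -1.
v=5: a=5^-2·(≡2), b=5^0·(≡3) mod 5; (2|5)=-1, (3|5)=-1; (−1)^{-2·0·2}·(-1)^0·(-1)^-2 = +1.
v=3: a=3^11·(≡2), b=3^15·(≡1) mod 3; (2|3)=-1, (1|3)=+1; (−1)^{11·15·1}·(-1)^15·(+1)^11 = +1.
v=17: a=17^1·(≡1), b=17^2·(≡10) mod 17; (1|17)=+1, (10|17)=-1; (−1)^{1·2·8}·(+1)^2·(-1)^1 = -1.
v=11: a=11^4·(≡9), b=11^5·(≡3) mod 11; (9|11)=+1, (3|11)=+1; (−1)^{4·5·5}·(+1)^5·(+1)^4 = +1.
v=37: a=37^-2·(≡29), b=37^-2·(≡29) mod 37; (29|37)=-1, (29|37)=-1; (−1)^{-2·-2·18}·(-1)^-2·(-1)^-2 = +1.
v=∞: 357 > 0 and 462 > 0  ⇒  (a,b)_∞ = +1.
v=7: a=7^3·(≡1), b=7^3·(≡5) mod 7; (1|7)=+1, (5|7)=-1; (−1)^{3·3·3}·(+1)^3·(-1)^3 = +1.
(357, 462 / ℚ) ramifies at {2, 17}: a division algebra.

[2, 17]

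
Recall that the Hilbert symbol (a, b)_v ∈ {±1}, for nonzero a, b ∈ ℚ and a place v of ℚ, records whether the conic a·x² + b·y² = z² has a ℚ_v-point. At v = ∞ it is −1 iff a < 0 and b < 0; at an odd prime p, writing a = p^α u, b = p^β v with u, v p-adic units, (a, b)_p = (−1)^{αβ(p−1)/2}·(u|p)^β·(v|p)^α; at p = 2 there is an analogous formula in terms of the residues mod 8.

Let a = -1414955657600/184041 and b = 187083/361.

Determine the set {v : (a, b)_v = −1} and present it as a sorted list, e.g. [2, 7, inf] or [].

[2, 41]

(a, b) ≡ (-1671734, 123) mod (ℚ^×)²; places V = {2, 3, 5, 11, 13, 19, 23, 29, 37, 41, ∞}.
(a,b)_19: α=1, u≡3; β=-2, v≡9 (mod 19); (3|19)=-1, (9|19)=+1; sign (−1)^0·-1^-2·+1^1 = +1.
(a,b)_41: α=1, u≡31; β=1, v≡19 (mod 41); (31|41)=+1, (19|41)=-1; sign (−1)^0·+1^1·-1^1 = -1.
(a,b)_37: α=1, u≡20; β=0, v≡7 (mod 37); (20|37)=-1, (7|37)=+1; sign (−1)^0·-1^0·+1^1 = +1.
(a,b)_13: α=-2, u≡10; β=2, v≡8 (mod 13); (10|13)=+1, (8|13)=-1; sign (−1)^0·+1^2·-1^-2 = +1.
(a,b)_∞: sgn(-1671734)=−, sgn(123)=+, so +1.
(a,b)_2: α=7, β=0; u≡5, v≡3 (mod 8); ε(u)ε(v)=0·1, αω(v)=7·1, βω(u)=0·1; sum ≡ 1  ⇒  -1.
(a,b)_11: α=-2, u≡7; β=0, v≡8 (mod 11); (7|11)=-1, (8|11)=-1; sign (−1)^0·-1^0·-1^-2 = +1.
(a,b)_3: α=-2, u≡1; β=3, v≡2 (mod 3); (1|3)=+1, (2|3)=-1; sign (−1)^0·+1^3·-1^-2 = +1.
(a,b)_5: α=2, u≡1; β=0, v≡3 (mod 5); (1|5)=+1, (3|5)=-1; sign (−1)^0·+1^0·-1^2 = +1.
(a,b)_29: α=1, u≡1; β=0, v≡7 (mod 29); (1|29)=+1, (7|29)=+1; sign (−1)^0·+1^0·+1^1 = +1.
(a,b)_23: α=2, u≡19; β=0, v≡13 (mod 23); (19|23)=-1, (13|23)=+1; sign (−1)^0·-1^0·+1^2 = +1.
|Ram(-1671734, 123)| = 2, even; anisotropic at {2, 41}.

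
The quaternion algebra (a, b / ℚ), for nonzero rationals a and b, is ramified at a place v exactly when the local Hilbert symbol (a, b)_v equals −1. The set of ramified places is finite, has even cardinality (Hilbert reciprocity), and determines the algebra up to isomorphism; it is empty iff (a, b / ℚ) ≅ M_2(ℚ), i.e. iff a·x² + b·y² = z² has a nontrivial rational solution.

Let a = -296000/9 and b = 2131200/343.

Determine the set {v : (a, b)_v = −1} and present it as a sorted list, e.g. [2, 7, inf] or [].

[2, 37]

Mod squares: a ≡ -185, b ≡ 259. Check v ∈ {∞, 2, 3, 5, 7, 37}.
v=3: a=3^-2·(≡1), b=3^2·(≡1) mod 3; (1|3)=+1, (1|3)=+1; (−1)^{-2·2·1}·(+1)^2·(+1)^-2 = +1.
v=37: a=37^1·(≡32), b=37^1·(≡25) mod 37; (32|37)=-1, (25|37)=+1; (−1)^{1·1·18}·(-1)^1·(+1)^1 = -1.
v=5: a=5^3·(≡3), b=5^2·(≡1) mod 5; (3|5)=-1, (1|5)=+1; (−1)^{3·2·2}·(-1)^2·(+1)^3 = +1.
v=7: a=7^0·(≡1), b=7^-3·(≡1) mod 7; (1|7)=+1, (1|7)=+1; (−1)^{0·-3·3}·(+1)^-3·(+1)^0 = +1.
v=2: v_2(a)=6, v_2(b)=8; units ≡ 7, 3 (mod 8); ε·ε+αω+βω = 1·1+6·1+8·0 ≡ 1  ⇒  (a,b)_2 = -1.
v=∞: -185 < 0 and 259 > 0  ⇒  (a,b)_∞ = +1.
(-185, 259 / ℚ) ramifies at {2, 37}: a division algebra.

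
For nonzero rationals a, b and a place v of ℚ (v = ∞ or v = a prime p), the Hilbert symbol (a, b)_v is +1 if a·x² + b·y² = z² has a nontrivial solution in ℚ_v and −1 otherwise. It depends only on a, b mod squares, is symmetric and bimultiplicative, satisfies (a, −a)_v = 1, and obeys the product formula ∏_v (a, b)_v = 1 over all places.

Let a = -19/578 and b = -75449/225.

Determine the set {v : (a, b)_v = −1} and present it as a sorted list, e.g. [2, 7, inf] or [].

[11, inf]

Mod squares: a ≡ -38, b ≡ -209. Check v ∈ {∞, 2, 3, 5, 11, 17, 19}.
v=5: a=5^0·(≡2), b=5^-2·(≡4) mod 5; (2|5)=-1, (4|5)=+1; (−1)^{0·-2·2}·(-1)^-2·(+1)^0 = +1.
v=2: v_2(a)=-1, v_2(b)=0; units ≡ 5, 7 (mod 8); ε·ε+αω+βω = 0·1+-1·0+0·1 ≡ 0  ⇒  (a,b)_2 = +1.
v=∞: -38 < 0 and -209 < 0  ⇒  (a,b)_∞ = -1.
v=19: a=19^1·(≡7), b=19^3·(≡10) mod 19; (7|19)=+1, (10|19)=-1; (−1)^{1·3·9}·(+1)^3·(-1)^1 = +1.
v=17: a=17^-2·(≡16), b=17^0·(≡12) mod 17; (16|17)=+1, (12|17)=-1; (−1)^{-2·0·8}·(+1)^0·(-1)^-2 = +1.
v=3: a=3^0·(≡1), b=3^-2·(≡1) mod 3; (1|3)=+1, (1|3)=+1; (−1)^{0·-2·1}·(+1)^-2·(+1)^0 = +1.
v=11: a=11^0·(≡6), b=11^1·(≡1) mod 11; (6|11)=-1, (1|11)=+1; (−1)^{0·1·5}·(-1)^1·(+1)^0 = -1.
(-38, -209 / ℚ) ramifies at {11, ∞}: a division algebra.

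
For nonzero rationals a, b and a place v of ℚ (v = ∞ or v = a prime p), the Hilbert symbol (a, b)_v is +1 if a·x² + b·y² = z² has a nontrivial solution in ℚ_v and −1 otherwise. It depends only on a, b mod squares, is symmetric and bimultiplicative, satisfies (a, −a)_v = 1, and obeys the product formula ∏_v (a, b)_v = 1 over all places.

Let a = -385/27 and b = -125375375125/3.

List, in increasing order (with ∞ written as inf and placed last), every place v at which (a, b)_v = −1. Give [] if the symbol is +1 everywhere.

[3, 5, 13, inf]

Mod squares: a ≡ -1155, b ≡ -15015. Check v ∈ {∞, 2, 3, 5, 7, 11, 13}.
v=5: a=5^1·(≡4), b=5^3·(≡3) mod 5; (4|5)=+1, (3|5)=-1; (−1)^{1·3·2}·(+1)^3·(-1)^1 = -1.
v=2: v_2(a)=0, v_2(b)=0; units ≡ 5, 1 (mod 8); ε·ε+αω+βω = 0·0+0·0+0·1 ≡ 0  ⇒  (a,b)_2 = +1.
v=13: a=13^0·(≡5), b=13^3·(≡7) mod 13; (5|13)=-1, (7|13)=-1; (−1)^{0·3·6}·(-1)^3·(-1)^0 = -1.
v=11: a=11^1·(≡4), b=11^3·(≡8) mod 11; (4|11)=+1, (8|11)=-1; (−1)^{1·3·5}·(+1)^3·(-1)^1 = +1.
v=∞: -1155 < 0 and -15015 < 0  ⇒  (a,b)_∞ = -1.
v=3: a=3^-3·(≡2), b=3^-1·(≡2) mod 3; (2|3)=-1, (2|3)=-1; (−1)^{-3·-1·1}·(-1)^-1·(-1)^-3 = -1.
v=7: a=7^1·(≡6), b=7^3·(≡2) mod 7; (6|7)=-1, (2|7)=+1; (−1)^{1·3·3}·(-1)^3·(+1)^1 = +1.
Ram(-1155, -15015) = {3, 5, 13, ∞}; no ℚ_3-point on the conic.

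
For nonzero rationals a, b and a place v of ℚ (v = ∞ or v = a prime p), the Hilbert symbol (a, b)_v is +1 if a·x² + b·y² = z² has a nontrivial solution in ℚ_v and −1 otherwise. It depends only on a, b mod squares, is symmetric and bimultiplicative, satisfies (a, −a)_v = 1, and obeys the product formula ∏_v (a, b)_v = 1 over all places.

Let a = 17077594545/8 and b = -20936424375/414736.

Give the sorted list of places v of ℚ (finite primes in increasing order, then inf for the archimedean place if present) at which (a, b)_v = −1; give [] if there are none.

(a, b) ≡ (9010, -159) mod (ℚ^×)²; places V = {2, 3, 5, 7, 11, 17, 23, 53, 59, ∞}.
(a,b)_53: α=1, u≡42; β=1, v≡18 (mod 53); (42|53)=+1, (18|53)=-1; sign (−1)^0·+1^1·-1^1 = -1.
(a,b)_2: α=-3, β=-4; u≡1, v≡1 (mod 8); ε(u)ε(v)=0·0, αω(v)=-3·0, βω(u)=-4·0; sum ≡ 0  ⇒  +1.
(a,b)_59: α=2, u≡34; β=0, v≡58 (mod 59); (34|59)=-1, (58|59)=-1; sign (−1)^0·-1^0·-1^2 = +1.
(a,b)_23: α=0, u≡22; β=-2, v≡4 (mod 23); (22|23)=-1, (4|23)=+1; sign (−1)^0·-1^-2·+1^0 = +1.
(a,b)_∞: sgn(9010)=+, sgn(-159)=−, so +1.
(a,b)_7: α=0, u≡4; β=-2, v≡1 (mod 7); (4|7)=+1, (1|7)=+1; sign (−1)^0·+1^-2·+1^0 = +1.
(a,b)_17: α=1, u≡12; β=2, v≡5 (mod 17); (12|17)=-1, (5|17)=-1; sign (−1)^0·-1^2·-1^1 = -1.
(a,b)_11: α=2, u≡9; β=0, v≡8 (mod 11); (9|11)=+1, (8|11)=-1; sign (−1)^0·+1^0·-1^2 = +1.
(a,b)_3: α=2, u≡1; β=7, v≡1 (mod 3); (1|3)=+1, (1|3)=+1; sign (−1)^0·+1^7·+1^2 = +1.
(a,b)_5: α=1, u≡3; β=4, v≡1 (mod 5); (3|5)=-1, (1|5)=+1; sign (−1)^0·-1^4·+1^1 = +1.
Ram(9010, -159) = {17, 53}; no ℚ_17-point on the conic.

[17, 53]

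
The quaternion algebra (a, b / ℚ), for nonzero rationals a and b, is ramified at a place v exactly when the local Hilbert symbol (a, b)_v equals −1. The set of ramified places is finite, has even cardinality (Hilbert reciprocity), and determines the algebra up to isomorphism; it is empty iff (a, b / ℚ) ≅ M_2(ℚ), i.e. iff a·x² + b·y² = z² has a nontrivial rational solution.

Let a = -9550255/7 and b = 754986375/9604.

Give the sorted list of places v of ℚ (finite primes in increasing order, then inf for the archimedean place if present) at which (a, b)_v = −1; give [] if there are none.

(a, b) ≡ (-185185, 55) mod (ℚ^×)²; places V = {2, 3, 5, 7, 11, 13, 19, 37, ∞}.
(a,b)_19: α=2, u≡18; β=2, v≡5 (mod 19); (18|19)=-1, (5|19)=+1; sign (−1)^0·-1^2·+1^2 = +1.
(a,b)_5: α=1, u≡2; β=3, v≡4 (mod 5); (2|5)=-1, (4|5)=+1; sign (−1)^0·-1^3·+1^1 = -1.
(a,b)_11: α=1, u≡2; β=1, v≡9 (mod 11); (2|11)=-1, (9|11)=+1; sign (−1)^1·-1^1·+1^1 = +1.
(a,b)_37: α=1, u≡26; β=0, v≡32 (mod 37); (26|37)=+1, (32|37)=-1; sign (−1)^0·+1^0·-1^1 = -1.
(a,b)_13: α=1, u≡3; β=2, v≡12 (mod 13); (3|13)=+1, (12|13)=+1; sign (−1)^0·+1^2·+1^1 = +1.
(a,b)_2: α=0, β=-2; u≡7, v≡7 (mod 8); ε(u)ε(v)=1·1, αω(v)=0·0, βω(u)=-2·0; sum ≡ 1  ⇒  -1.
(a,b)_∞: sgn(-185185)=−, sgn(55)=+, so +1.
(a,b)_7: α=-1, u≡6; β=-4, v≡6 (mod 7); (6|7)=-1, (6|7)=-1; sign (−1)^0·-1^-4·-1^-1 = -1.
(a,b)_3: α=0, u≡2; β=2, v≡1 (mod 3); (2|3)=-1, (1|3)=+1; sign (−1)^0·-1^2·+1^0 = +1.
Ram(-185185, 55) = {2, 5, 7, 37}; no ℚ_2-point on the conic.

[2, 5, 7, 37]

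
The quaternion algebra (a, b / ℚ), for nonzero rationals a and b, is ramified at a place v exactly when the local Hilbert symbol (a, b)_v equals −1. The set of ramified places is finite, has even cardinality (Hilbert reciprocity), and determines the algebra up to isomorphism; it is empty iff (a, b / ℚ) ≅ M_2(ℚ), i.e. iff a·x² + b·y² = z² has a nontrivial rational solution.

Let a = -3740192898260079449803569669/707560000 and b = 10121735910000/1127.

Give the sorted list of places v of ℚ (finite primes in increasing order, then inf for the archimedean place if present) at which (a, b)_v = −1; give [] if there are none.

[13, 37]

(a, b) ≡ (-2068781, 192396633) mod (ℚ^×)²; places V = {2, 3, 5, 7, 11, 13, 17, 19, 23, 31, 37, ∞}.
(a,b)_∞: sgn(-2068781)=−, sgn(192396633)=+, so +1.
(a,b)_19: α=-2, u≡2; β=0, v≡5 (mod 19); (2|19)=-1, (5|19)=+1; sign (−1)^0·-1^0·+1^-2 = +1.
(a,b)_13: α=5, u≡3; β=1, v≡8 (mod 13); (3|13)=+1, (8|13)=-1; sign (−1)^0·+1^1·-1^5 = -1.
(a,b)_7: α=-2, u≡6; β=-2, v≡4 (mod 7); (6|7)=-1, (4|7)=+1; sign (−1)^0·-1^-2·+1^-2 = +1.
(a,b)_31: α=2, u≡10; β=1, v≡18 (mod 31); (10|31)=+1, (18|31)=+1; sign (−1)^0·+1^1·+1^2 = +1.
(a,b)_37: α=3, u≡31; β=1, v≡9 (mod 37); (31|37)=-1, (9|37)=+1; sign (−1)^0·-1^1·+1^3 = -1.
(a,b)_11: α=3, u≡7; β=3, v≡4 (mod 11); (7|11)=-1, (4|11)=+1; sign (−1)^1·-1^3·+1^3 = +1.
(a,b)_5: α=-4, u≡1; β=4, v≡3 (mod 5); (1|5)=+1, (3|5)=-1; sign (−1)^0·+1^4·-1^-4 = +1.
(a,b)_2: α=-6, β=4; u≡3, v≡1 (mod 8); ε(u)ε(v)=1·0, αω(v)=-6·0, βω(u)=4·1; sum ≡ 0  ⇒  +1.
(a,b)_3: α=2, u≡1; β=1, v≡2 (mod 3); (1|3)=+1, (2|3)=-1; sign (−1)^0·+1^1·-1^2 = +1.
(a,b)_23: α=3, u≡18; β=-1, v≡14 (mod 23); (18|23)=+1, (14|23)=-1; sign (−1)^1·+1^-1·-1^3 = +1.
(a,b)_17: α=5, u≡7; β=1, v≡7 (mod 17); (7|17)=-1, (7|17)=-1; sign (−1)^0·-1^1·-1^5 = +1.
|Ram(-2068781, 192396633)| = 2, even; anisotropic at {13, 37}.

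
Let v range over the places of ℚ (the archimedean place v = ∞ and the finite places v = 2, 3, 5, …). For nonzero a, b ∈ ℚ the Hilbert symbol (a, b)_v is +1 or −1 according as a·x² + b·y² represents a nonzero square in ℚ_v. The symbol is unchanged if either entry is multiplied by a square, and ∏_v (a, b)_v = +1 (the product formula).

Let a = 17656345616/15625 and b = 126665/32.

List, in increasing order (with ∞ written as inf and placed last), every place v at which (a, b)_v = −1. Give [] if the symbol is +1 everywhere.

[11, 29, 31, 47]

(a, b) ≡ (22520849, 5170) mod (ℚ^×)²; places V = {2, 5, 7, 11, 13, 29, 31, 41, 47, ∞}.
(a,b)_13: α=1, u≡2; β=0, v≡1 (mod 13); (2|13)=-1, (1|13)=+1; sign (−1)^0·-1^0·+1^1 = +1.
(a,b)_11: α=0, u≡6; β=1, v≡2 (mod 11); (6|11)=-1, (2|11)=-1; sign (−1)^0·-1^1·-1^0 = -1.
(a,b)_47: α=1, u≡12; β=1, v≡24 (mod 47); (12|47)=+1, (24|47)=+1; sign (−1)^1·+1^1·+1^1 = -1.
(a,b)_31: α=1, u≡8; β=0, v≡30 (mod 31); (8|31)=+1, (30|31)=-1; sign (−1)^0·+1^0·-1^1 = -1.
(a,b)_∞: sgn(22520849)=+, sgn(5170)=+, so +1.
(a,b)_2: α=4, β=-5; u≡1, v≡1 (mod 8); ε(u)ε(v)=0·0, αω(v)=4·0, βω(u)=-5·0; sum ≡ 0  ⇒  +1.
(a,b)_5: α=-6, u≡1; β=1, v≡4 (mod 5); (1|5)=+1, (4|5)=+1; sign (−1)^0·+1^1·+1^-6 = +1.
(a,b)_41: α=1, u≡15; β=0, v≡21 (mod 41); (15|41)=-1, (21|41)=+1; sign (−1)^0·-1^0·+1^1 = +1.
(a,b)_29: α=1, u≡21; β=0, v≡17 (mod 29); (21|29)=-1, (17|29)=-1; sign (−1)^0·-1^0·-1^1 = -1.
(a,b)_7: α=2, u≡2; β=2, v≡4 (mod 7); (2|7)=+1, (4|7)=+1; sign (−1)^0·+1^2·+1^2 = +1.
Ram(22520849, 5170) = {11, 29, 31, 47}; no ℚ_11-point on the conic.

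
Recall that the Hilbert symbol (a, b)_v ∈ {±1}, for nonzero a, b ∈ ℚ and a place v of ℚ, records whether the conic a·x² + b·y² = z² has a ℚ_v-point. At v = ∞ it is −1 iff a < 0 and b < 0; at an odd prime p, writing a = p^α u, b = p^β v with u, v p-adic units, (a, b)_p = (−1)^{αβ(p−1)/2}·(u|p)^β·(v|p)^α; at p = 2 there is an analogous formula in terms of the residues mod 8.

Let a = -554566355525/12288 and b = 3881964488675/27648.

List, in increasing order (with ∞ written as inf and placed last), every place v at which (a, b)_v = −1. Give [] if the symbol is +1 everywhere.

(a, b) ≡ (-27807, 194649) mod (ℚ^×)²; places V = {2, 3, 5, 7, 13, 17, 23, 31, ∞}.
(a,b)_17: α=2, u≡10; β=2, v≡1 (mod 17); (10|17)=-1, (1|17)=+1; sign (−1)^0·-1^2·+1^2 = +1.
(a,b)_3: α=-1, u≡1; β=-3, v≡2 (mod 3); (1|3)=+1, (2|3)=-1; sign (−1)^1·+1^-3·-1^-1 = +1.
(a,b)_∞: sgn(-27807)=−, sgn(194649)=+, so +1.
(a,b)_2: α=-12, β=-10; u≡1, v≡1 (mod 8); ε(u)ε(v)=0·0, αω(v)=-12·0, βω(u)=-10·0; sum ≡ 0  ⇒  +1.
(a,b)_23: α=1, u≡17; β=1, v≡11 (mod 23); (17|23)=-1, (11|23)=-1; sign (−1)^1·-1^1·-1^1 = -1.
(a,b)_31: α=1, u≡28; β=1, v≡30 (mod 31); (28|31)=+1, (30|31)=-1; sign (−1)^1·+1^1·-1^1 = +1.
(a,b)_5: α=2, u≡3; β=2, v≡4 (mod 5); (3|5)=-1, (4|5)=+1; sign (−1)^0·-1^2·+1^2 = +1.
(a,b)_7: α=2, u≡2; β=3, v≡3 (mod 7); (2|7)=+1, (3|7)=-1; sign (−1)^0·+1^3·-1^2 = +1.
(a,b)_13: α=3, u≡6; β=3, v≡3 (mod 13); (6|13)=-1, (3|13)=+1; sign (−1)^0·-1^3·+1^3 = -1.
(-27807, 194649 / ℚ) ramifies at {13, 23}: a division algebra.

[13, 23]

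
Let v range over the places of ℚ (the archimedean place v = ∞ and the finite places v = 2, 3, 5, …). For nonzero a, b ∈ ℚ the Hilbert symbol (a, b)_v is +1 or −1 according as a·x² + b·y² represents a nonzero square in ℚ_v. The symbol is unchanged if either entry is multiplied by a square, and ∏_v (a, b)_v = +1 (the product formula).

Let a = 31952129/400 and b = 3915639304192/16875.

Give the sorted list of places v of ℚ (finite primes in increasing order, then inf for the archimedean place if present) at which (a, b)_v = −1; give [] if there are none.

(a, b) ≡ (209, 561) mod (ℚ^×)²; places V = {2, 3, 5, 7, 11, 17, 19, 23, ∞}.
(a,b)_2: α=-4, β=12; u≡1, v≡1 (mod 8); ε(u)ε(v)=0·0, αω(v)=-4·0, βω(u)=12·0; sum ≡ 0  ⇒  +1.
(a,b)_23: α=2, u≡8; β=0, v≡4 (mod 23); (8|23)=+1, (4|23)=+1; sign (−1)^0·+1^0·+1^2 = +1.
(a,b)_11: α=1, u≡6; β=1, v≡6 (mod 11); (6|11)=-1, (6|11)=-1; sign (−1)^1·-1^1·-1^1 = -1.
(a,b)_17: α=2, u≡3; β=3, v≡8 (mod 17); (3|17)=-1, (8|17)=+1; sign (−1)^0·-1^3·+1^2 = -1.
(a,b)_∞: sgn(209)=+, sgn(561)=+, so +1.
(a,b)_3: α=0, u≡2; β=-3, v≡1 (mod 3); (2|3)=-1, (1|3)=+1; sign (−1)^0·-1^-3·+1^0 = -1.
(a,b)_5: α=-2, u≡4; β=-4, v≡1 (mod 5); (4|5)=+1, (1|5)=+1; sign (−1)^0·+1^-4·+1^-2 = +1.
(a,b)_7: α=0, u≡6; β=2, v≡1 (mod 7); (6|7)=-1, (1|7)=+1; sign (−1)^0·-1^2·+1^0 = +1.
(a,b)_19: α=1, u≡1; β=2, v≡10 (mod 19); (1|19)=+1, (10|19)=-1; sign (−1)^0·+1^2·-1^1 = -1.
(209, 561 / ℚ) ramifies at {3, 11, 17, 19}: a division algebra.

[3, 11, 17, 19]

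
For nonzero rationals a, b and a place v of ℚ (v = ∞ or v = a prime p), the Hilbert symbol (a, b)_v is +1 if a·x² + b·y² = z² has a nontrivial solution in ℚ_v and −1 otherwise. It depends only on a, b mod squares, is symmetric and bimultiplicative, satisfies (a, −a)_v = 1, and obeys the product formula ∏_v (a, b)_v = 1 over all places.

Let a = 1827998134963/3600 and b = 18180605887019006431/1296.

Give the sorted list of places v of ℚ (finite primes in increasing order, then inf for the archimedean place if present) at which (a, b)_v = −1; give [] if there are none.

Mod squares: a ≡ 320827, b ≡ 31. Check v ∈ {∞, 2, 3, 5, 7, 11, 13, 23, 29, 31, 37}.
v=2: v_2(a)=-4, v_2(b)=-4; units ≡ 3, 7 (mod 8); ε·ε+αω+βω = 1·1+-4·0+-4·1 ≡ 1  ⇒  (a,b)_2 = -1.
v=29: a=29^1·(≡8), b=29^2·(≡10) mod 29; (8|29)=-1, (10|29)=-1; (−1)^{1·2·14}·(-1)^2·(-1)^1 = -1.
v=13: a=13^1·(≡5), b=13^2·(≡2) mod 13; (5|13)=-1, (2|13)=-1; (−1)^{1·2·6}·(-1)^2·(-1)^1 = -1.
v=3: a=3^-2·(≡1), b=3^-4·(≡1) mod 3; (1|3)=+1, (1|3)=+1; (−1)^{-2·-4·1}·(+1)^-4·(+1)^-2 = +1.
v=5: a=5^-2·(≡2), b=5^0·(≡1) mod 5; (2|5)=-1, (1|5)=+1; (−1)^{-2·0·2}·(-1)^0·(+1)^-2 = +1.
v=11: a=11^2·(≡3), b=11^2·(≡9) mod 11; (3|11)=+1, (9|11)=+1; (−1)^{2·2·5}·(+1)^2·(+1)^2 = +1.
v=7: a=7^2·(≡6), b=7^2·(≡3) mod 7; (6|7)=-1, (3|7)=-1; (−1)^{2·2·3}·(-1)^2·(-1)^2 = +1.
v=23: a=23^1·(≡21), b=23^2·(≡12) mod 23; (21|23)=-1, (12|23)=+1; (−1)^{1·2·11}·(-1)^2·(+1)^1 = +1.
v=∞: 320827 > 0 and 31 > 0  ⇒  (a,b)_∞ = +1.
v=37: a=37^1·(≡23), b=37^2·(≡24) mod 37; (23|37)=-1, (24|37)=-1; (−1)^{1·2·18}·(-1)^2·(-1)^1 = -1.
v=31: a=31^2·(≡16), b=31^3·(≡18) mod 31; (16|31)=+1, (18|31)=+1; (−1)^{2·3·15}·(+1)^3·(+1)^2 = +1.
Ram(320827, 31) = {2, 13, 29, 37}; no ℚ_2-point on the conic.

[2, 13, 29, 37]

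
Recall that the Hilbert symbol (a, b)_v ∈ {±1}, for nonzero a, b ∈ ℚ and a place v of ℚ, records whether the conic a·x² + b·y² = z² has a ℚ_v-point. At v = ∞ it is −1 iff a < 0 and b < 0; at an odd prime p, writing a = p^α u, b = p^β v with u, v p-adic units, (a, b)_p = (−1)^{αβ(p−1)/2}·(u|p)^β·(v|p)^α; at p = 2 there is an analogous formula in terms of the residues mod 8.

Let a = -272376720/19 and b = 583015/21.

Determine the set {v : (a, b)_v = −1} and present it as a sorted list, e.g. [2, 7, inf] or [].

Mod squares: a ≡ -124355, b ≡ 33915. Check v ∈ {∞, 2, 3, 5, 7, 11, 17, 19}.
v=7: a=7^1·(≡2), b=7^-1·(≡2) mod 7; (2|7)=+1, (2|7)=+1; (−1)^{1·-1·3}·(+1)^-1·(+1)^1 = -1.
v=19: a=19^-1·(≡3), b=19^3·(≡14) mod 19; (3|19)=-1, (14|19)=-1; (−1)^{-1·3·9}·(-1)^3·(-1)^-1 = -1.
v=∞: -124355 < 0 and 33915 > 0  ⇒  (a,b)_∞ = +1.
v=17: a=17^3·(≡7), b=17^1·(≡10) mod 17; (7|17)=-1, (10|17)=-1; (−1)^{3·1·8}·(-1)^1·(-1)^3 = +1.
v=5: a=5^1·(≡4), b=5^1·(≡3) mod 5; (4|5)=+1, (3|5)=-1; (−1)^{1·1·2}·(+1)^1·(-1)^1 = -1.
v=2: v_2(a)=4, v_2(b)=0; units ≡ 5, 3 (mod 8); ε·ε+αω+βω = 0·1+4·1+0·1 ≡ 0  ⇒  (a,b)_2 = +1.
v=11: a=11^1·(≡1), b=11^0·(≡7) mod 11; (1|11)=+1, (7|11)=-1; (−1)^{1·0·5}·(+1)^0·(-1)^1 = -1.
v=3: a=3^2·(≡1), b=3^-1·(≡1) mod 3; (1|3)=+1, (1|3)=+1; (−1)^{2·-1·1}·(+1)^-1·(+1)^2 = +1.
|Ram(-124355, 33915)| = 4, even; anisotropic at {5, 7, 11, 19}.

[5, 7, 11, 19]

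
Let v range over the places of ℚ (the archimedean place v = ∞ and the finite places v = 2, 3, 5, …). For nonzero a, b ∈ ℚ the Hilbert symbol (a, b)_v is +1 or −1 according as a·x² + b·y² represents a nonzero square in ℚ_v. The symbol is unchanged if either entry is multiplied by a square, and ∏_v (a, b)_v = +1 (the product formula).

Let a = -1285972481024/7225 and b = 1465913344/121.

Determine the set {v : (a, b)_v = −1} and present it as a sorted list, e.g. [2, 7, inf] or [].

[41, 43]

(a, b) ≡ (-12341, 357889) mod (ℚ^×)²; places V = {2, 5, 7, 11, 17, 29, 41, 43, ∞}.
(a,b)_7: α=1, u≡4; β=1, v≡3 (mod 7); (4|7)=+1, (3|7)=-1; sign (−1)^1·+1^1·-1^1 = +1.
(a,b)_11: α=2, u≡3; β=-2, v≡5 (mod 11); (3|11)=+1, (5|11)=+1; sign (−1)^0·+1^-2·+1^2 = +1.
(a,b)_2: α=10, β=12; u≡3, v≡1 (mod 8); ε(u)ε(v)=1·0, αω(v)=10·0, βω(u)=12·1; sum ≡ 0  ⇒  +1.
(a,b)_17: α=-2, u≡8; β=0, v≡6 (mod 17); (8|17)=+1, (6|17)=-1; sign (−1)^0·+1^0·-1^-2 = +1.
(a,b)_41: α=1, u≡3; β=1, v≡33 (mod 41); (3|41)=-1, (33|41)=+1; sign (−1)^0·-1^1·+1^1 = -1.
(a,b)_29: α=2, u≡23; β=1, v≡5 (mod 29); (23|29)=+1, (5|29)=+1; sign (−1)^0·+1^1·+1^2 = +1.
(a,b)_5: α=-2, u≡4; β=0, v≡4 (mod 5); (4|5)=+1, (4|5)=+1; sign (−1)^0·+1^0·+1^-2 = +1.
(a,b)_∞: sgn(-12341)=−, sgn(357889)=+, so +1.
(a,b)_43: α=1, u≡4; β=1, v≡10 (mod 43); (4|43)=+1, (10|43)=+1; sign (−1)^1·+1^1·+1^1 = -1.
Ram(-12341, 357889) = {41, 43}; no ℚ_41-point on the conic.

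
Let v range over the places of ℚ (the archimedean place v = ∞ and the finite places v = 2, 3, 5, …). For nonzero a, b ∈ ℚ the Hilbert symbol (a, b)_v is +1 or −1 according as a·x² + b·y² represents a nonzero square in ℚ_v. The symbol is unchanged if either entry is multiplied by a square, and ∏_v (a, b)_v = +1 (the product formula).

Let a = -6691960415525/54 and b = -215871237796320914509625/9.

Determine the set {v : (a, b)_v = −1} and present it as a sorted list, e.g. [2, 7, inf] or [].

[11, 17, 23, inf]

Mod squares: a ≡ -25806, b ≡ -1265. Check v ∈ {∞, 2, 3, 5, 7, 11, 17, 23}.
v=17: a=17^1·(≡11), b=17^2·(≡7) mod 17; (11|17)=-1, (7|17)=-1; (−1)^{1·2·8}·(-1)^2·(-1)^1 = -1.
v=5: a=5^2·(≡1), b=5^3·(≡2) mod 5; (1|5)=+1, (2|5)=-1; (−1)^{2·3·2}·(+1)^3·(-1)^2 = +1.
v=2: v_2(a)=-1, v_2(b)=0; units ≡ 1, 7 (mod 8); ε·ε+αω+βω = 0·1+-1·0+0·0 ≡ 0  ⇒  (a,b)_2 = +1.
v=23: a=23^3·(≡20), b=23^5·(≡15) mod 23; (20|23)=-1, (15|23)=-1; (−1)^{3·5·11}·(-1)^5·(-1)^3 = -1.
v=11: a=11^1·(≡6), b=11^5·(≡10) mod 11; (6|11)=-1, (10|11)=-1; (−1)^{1·5·5}·(-1)^5·(-1)^1 = -1.
v=3: a=3^-3·(≡2), b=3^-2·(≡1) mod 3; (2|3)=-1, (1|3)=+1; (−1)^{-3·-2·1}·(-1)^-2·(+1)^-3 = +1.
v=7: a=7^6·(≡3), b=7^8·(≡1) mod 7; (3|7)=-1, (1|7)=+1; (−1)^{6·8·3}·(-1)^8·(+1)^6 = +1.
v=∞: -25806 < 0 and -1265 < 0  ⇒  (a,b)_∞ = -1.
Ram(-25806, -1265) = {11, 17, 23, ∞}; no ℚ_11-point on the conic.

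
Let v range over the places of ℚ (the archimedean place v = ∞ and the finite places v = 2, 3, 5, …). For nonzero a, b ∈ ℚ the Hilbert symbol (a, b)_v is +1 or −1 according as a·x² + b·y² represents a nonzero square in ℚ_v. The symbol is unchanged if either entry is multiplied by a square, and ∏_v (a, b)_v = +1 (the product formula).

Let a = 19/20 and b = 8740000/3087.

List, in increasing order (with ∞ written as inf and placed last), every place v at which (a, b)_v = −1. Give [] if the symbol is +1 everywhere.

Mod squares: a ≡ 95, b ≡ 6118. Check v ∈ {∞, 2, 3, 5, 7, 19, 23}.
v=23: a=23^0·(≡9), b=23^1·(≡8) mod 23; (9|23)=+1, (8|23)=+1; (−1)^{0·1·11}·(+1)^1·(+1)^0 = +1.
v=3: a=3^0·(≡2), b=3^-2·(≡1) mod 3; (2|3)=-1, (1|3)=+1; (−1)^{0·-2·1}·(-1)^-2·(+1)^0 = +1.
v=∞: 95 > 0 and 6118 > 0  ⇒  (a,b)_∞ = +1.
v=2: v_2(a)=-2, v_2(b)=5; units ≡ 7, 3 (mod 8); ε·ε+αω+βω = 1·1+-2·1+5·0 ≡ 1  ⇒  (a,b)_2 = -1.
v=19: a=19^1·(≡1), b=19^1·(≡18) mod 19; (1|19)=+1, (18|19)=-1; (−1)^{1·1·9}·(+1)^1·(-1)^1 = +1.
v=5: a=5^-1·(≡1), b=5^4·(≡2) mod 5; (1|5)=+1, (2|5)=-1; (−1)^{-1·4·2}·(+1)^4·(-1)^-1 = -1.
v=7: a=7^0·(≡2), b=7^-3·(≡5) mod 7; (2|7)=+1, (5|7)=-1; (−1)^{0·-3·3}·(+1)^-3·(-1)^0 = +1.
Ram(95, 6118) = {2, 5}; no ℚ_2-point on the conic.

[2, 5]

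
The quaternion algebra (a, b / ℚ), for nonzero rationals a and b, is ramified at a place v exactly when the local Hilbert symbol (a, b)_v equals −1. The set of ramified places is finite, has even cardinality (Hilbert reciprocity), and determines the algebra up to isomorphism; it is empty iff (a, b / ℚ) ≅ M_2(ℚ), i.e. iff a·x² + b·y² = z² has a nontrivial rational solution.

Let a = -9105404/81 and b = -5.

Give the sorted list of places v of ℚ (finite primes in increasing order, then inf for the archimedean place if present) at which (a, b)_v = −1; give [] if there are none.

Mod squares: a ≡ -2276351, b ≡ -5. Check v ∈ {∞, 2, 3, 5, 7, 11, 17, 37, 47}.
v=17: a=17^1·(≡11), b=17^0·(≡12) mod 17; (11|17)=-1, (12|17)=-1; (−1)^{1·0·8}·(-1)^0·(-1)^1 = -1.
v=3: a=3^-4·(≡1), b=3^0·(≡1) mod 3; (1|3)=+1, (1|3)=+1; (−1)^{-4·0·1}·(+1)^0·(+1)^-4 = +1.
v=37: a=37^1·(≡31), b=37^0·(≡32) mod 37; (31|37)=-1, (32|37)=-1; (−1)^{1·0·18}·(-1)^0·(-1)^1 = -1.
v=47: a=47^1·(≡36), b=47^0·(≡42) mod 47; (36|47)=+1, (42|47)=+1; (−1)^{1·0·23}·(+1)^0·(+1)^1 = +1.
v=5: a=5^0·(≡1), b=5^1·(≡4) mod 5; (1|5)=+1, (4|5)=+1; (−1)^{0·1·2}·(+1)^1·(+1)^0 = +1.
v=∞: -2276351 < 0 and -5 < 0  ⇒  (a,b)_∞ = -1.
v=11: a=11^1·(≡2), b=11^0·(≡6) mod 11; (2|11)=-1, (6|11)=-1; (−1)^{1·0·5}·(-1)^0·(-1)^1 = -1.
v=2: v_2(a)=2, v_2(b)=0; units ≡ 1, 3 (mod 8); ε·ε+αω+βω = 0·1+2·1+0·0 ≡ 0  ⇒  (a,b)_2 = +1.
v=7: a=7^1·(≡6), b=7^0·(≡2) mod 7; (6|7)=-1, (2|7)=+1; (−1)^{1·0·3}·(-1)^0·(+1)^1 = +1.
Ram(-2276351, -5) = {11, 17, 37, ∞}; no ℚ_11-point on the conic.

[11, 17, 37, inf]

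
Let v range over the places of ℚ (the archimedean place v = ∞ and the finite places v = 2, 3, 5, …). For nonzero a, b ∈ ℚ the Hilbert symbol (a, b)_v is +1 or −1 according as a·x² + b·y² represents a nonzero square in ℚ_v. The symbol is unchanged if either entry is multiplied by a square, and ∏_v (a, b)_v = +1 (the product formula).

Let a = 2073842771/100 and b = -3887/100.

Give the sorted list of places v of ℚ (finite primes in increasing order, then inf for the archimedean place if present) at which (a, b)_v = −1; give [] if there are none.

Mod squares: a ≡ 72611, b ≡ -23. Check v ∈ {∞, 2, 5, 7, 11, 13, 23, 41}.
v=5: a=5^-2·(≡4), b=5^-2·(≡2) mod 5; (4|5)=+1, (2|5)=-1; (−1)^{-2·-2·2}·(+1)^-2·(-1)^-2 = +1.
v=2: v_2(a)=-2, v_2(b)=-2; units ≡ 3, 1 (mod 8); ε·ε+αω+βω = 1·0+-2·0+-2·1 ≡ 0  ⇒  (a,b)_2 = +1.
v=∞: 72611 > 0 and -23 < 0  ⇒  (a,b)_∞ = +1.
v=7: a=7^1·(≡3), b=7^0·(≡6) mod 7; (3|7)=-1, (6|7)=-1; (−1)^{1·0·3}·(-1)^0·(-1)^1 = -1.
v=11: a=11^1·(≡5), b=11^0·(≡7) mod 11; (5|11)=+1, (7|11)=-1; (−1)^{1·0·5}·(+1)^0·(-1)^1 = -1.
v=23: a=23^1·(≡2), b=23^1·(≡22) mod 23; (2|23)=+1, (22|23)=-1; (−1)^{1·1·11}·(+1)^1·(-1)^1 = +1.
v=41: a=41^1·(≡2), b=41^0·(≡5) mod 41; (2|41)=+1, (5|41)=+1; (−1)^{1·0·20}·(+1)^0·(+1)^1 = +1.
v=13: a=13^4·(≡5), b=13^2·(≡9) mod 13; (5|13)=-1, (9|13)=+1; (−1)^{4·2·6}·(-1)^2·(+1)^4 = +1.
Ram(72611, -23) = {7, 11}; no ℚ_7-point on the conic.

[7, 11]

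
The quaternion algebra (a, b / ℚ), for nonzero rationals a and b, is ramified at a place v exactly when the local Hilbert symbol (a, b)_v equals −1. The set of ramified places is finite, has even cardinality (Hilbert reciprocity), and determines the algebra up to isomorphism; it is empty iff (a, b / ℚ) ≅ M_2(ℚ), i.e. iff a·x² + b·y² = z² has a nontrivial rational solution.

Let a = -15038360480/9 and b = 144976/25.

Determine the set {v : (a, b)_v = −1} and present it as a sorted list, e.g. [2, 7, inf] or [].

[2, 11, 23, 41]

(a, b) ≡ (-559130, 9061) mod (ℚ^×)²; places V = {2, 3, 5, 11, 13, 17, 23, 41, ∞}.
(a,b)_13: α=1, u≡5; β=1, v≡2 (mod 13); (5|13)=-1, (2|13)=-1; sign (−1)^0·-1^1·-1^1 = +1.
(a,b)_3: α=-2, u≡1; β=0, v≡1 (mod 3); (1|3)=+1, (1|3)=+1; sign (−1)^0·+1^0·+1^-2 = +1.
(a,b)_17: α=1, u≡3; β=1, v≡12 (mod 17); (3|17)=-1, (12|17)=-1; sign (−1)^0·-1^1·-1^1 = +1.
(a,b)_2: α=5, β=4; u≡3, v≡5 (mod 8); ε(u)ε(v)=1·0, αω(v)=5·1, βω(u)=4·1; sum ≡ 1  ⇒  -1.
(a,b)_11: α=1, u≡5; β=0, v≡6 (mod 11); (5|11)=+1, (6|11)=-1; sign (−1)^0·+1^0·-1^1 = -1.
(a,b)_∞: sgn(-559130)=−, sgn(9061)=+, so +1.
(a,b)_5: α=1, u≡1; β=-2, v≡1 (mod 5); (1|5)=+1, (1|5)=+1; sign (−1)^0·+1^-2·+1^1 = +1.
(a,b)_41: α=2, u≡27; β=1, v≡25 (mod 41); (27|41)=-1, (25|41)=+1; sign (−1)^0·-1^1·+1^2 = -1.
(a,b)_23: α=1, u≡1; β=0, v≡15 (mod 23); (1|23)=+1, (15|23)=-1; sign (−1)^0·+1^0·-1^1 = -1.
(-559130, 9061 / ℚ) ramifies at {2, 11, 23, 41}: a division algebra.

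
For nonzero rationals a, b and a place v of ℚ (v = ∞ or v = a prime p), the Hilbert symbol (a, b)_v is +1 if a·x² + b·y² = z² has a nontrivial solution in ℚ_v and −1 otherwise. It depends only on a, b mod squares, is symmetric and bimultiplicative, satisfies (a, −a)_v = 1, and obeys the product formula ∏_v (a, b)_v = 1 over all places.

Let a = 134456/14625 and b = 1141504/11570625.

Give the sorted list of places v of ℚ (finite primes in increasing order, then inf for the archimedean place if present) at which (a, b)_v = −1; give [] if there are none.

Mod squares: a ≡ 910, b ≡ 1547. Check v ∈ {∞, 2, 3, 5, 7, 11, 13, 17}.
v=∞: 910 > 0 and 1547 > 0  ⇒  (a,b)_∞ = +1.
v=5: a=5^-3·(≡3), b=5^-4·(≡3) mod 5; (3|5)=-1, (3|5)=-1; (−1)^{-3·-4·2}·(-1)^-4·(-1)^-3 = -1.
v=3: a=3^-2·(≡1), b=3^-2·(≡2) mod 3; (1|3)=+1, (2|3)=-1; (−1)^{-2·-2·1}·(+1)^-2·(-1)^-2 = +1.
v=7: a=7^5·(≡4), b=7^3·(≡1) mod 7; (4|7)=+1, (1|7)=+1; (−1)^{5·3·3}·(+1)^3·(+1)^5 = -1.
v=17: a=17^0·(≡4), b=17^-1·(≡3) mod 17; (4|17)=+1, (3|17)=-1; (−1)^{0·-1·8}·(+1)^-1·(-1)^0 = +1.
v=13: a=13^-1·(≡7), b=13^1·(≡6) mod 13; (7|13)=-1, (6|13)=-1; (−1)^{-1·1·6}·(-1)^1·(-1)^-1 = +1.
v=11: a=11^0·(≡6), b=11^-2·(≡6) mod 11; (6|11)=-1, (6|11)=-1; (−1)^{0·-2·5}·(-1)^-2·(-1)^0 = +1.
v=2: v_2(a)=3, v_2(b)=8; units ≡ 7, 3 (mod 8); ε·ε+αω+βω = 1·1+3·1+8·0 ≡ 0  ⇒  (a,b)_2 = +1.
|Ram(910, 1547)| = 2, even; anisotropic at {5, 7}.

[5, 7]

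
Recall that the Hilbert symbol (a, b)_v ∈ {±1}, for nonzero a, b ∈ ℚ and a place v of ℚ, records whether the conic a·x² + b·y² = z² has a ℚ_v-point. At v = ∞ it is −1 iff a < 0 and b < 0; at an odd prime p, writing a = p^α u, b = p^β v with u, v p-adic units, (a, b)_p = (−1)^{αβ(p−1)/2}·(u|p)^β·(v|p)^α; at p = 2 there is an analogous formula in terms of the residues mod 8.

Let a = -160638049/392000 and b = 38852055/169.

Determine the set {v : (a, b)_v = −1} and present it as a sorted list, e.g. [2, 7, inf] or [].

(a, b) ≡ (-16445, 53295) mod (ℚ^×)²; places V = {2, 3, 5, 7, 11, 13, 17, 19, 23, ∞}.
(a,b)_7: α=-2, u≡5; β=0, v≡4 (mod 7); (5|7)=-1, (4|7)=+1; sign (−1)^0·-1^0·+1^-2 = +1.
(a,b)_∞: sgn(-16445)=−, sgn(53295)=+, so +1.
(a,b)_13: α=3, u≡9; β=-2, v≡8 (mod 13); (9|13)=+1, (8|13)=-1; sign (−1)^0·+1^-2·-1^3 = -1.
(a,b)_19: α=0, u≡17; β=1, v≡15 (mod 19); (17|19)=+1, (15|19)=-1; sign (−1)^0·+1^1·-1^0 = +1.
(a,b)_5: α=-3, u≡1; β=1, v≡4 (mod 5); (1|5)=+1, (4|5)=+1; sign (−1)^0·+1^1·+1^-3 = +1.
(a,b)_2: α=-6, β=0; u≡3, v≡7 (mod 8); ε(u)ε(v)=1·1, αω(v)=-6·0, βω(u)=0·1; sum ≡ 1  ⇒  -1.
(a,b)_11: α=1, u≡5; β=1, v≡1 (mod 11); (5|11)=+1, (1|11)=+1; sign (−1)^1·+1^1·+1^1 = -1.
(a,b)_17: α=2, u≡3; β=1, v≡14 (mod 17); (3|17)=-1, (14|17)=-1; sign (−1)^0·-1^1·-1^2 = -1.
(a,b)_3: α=0, u≡1; β=7, v≡2 (mod 3); (1|3)=+1, (2|3)=-1; sign (−1)^0·+1^7·-1^0 = +1.
(a,b)_23: α=1, u≡5; β=0, v≡8 (mod 23); (5|23)=-1, (8|23)=+1; sign (−1)^0·-1^0·+1^1 = +1.
(-16445, 53295 / ℚ) ramifies at {2, 11, 13, 17}: a division algebra.

[2, 11, 13, 17]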